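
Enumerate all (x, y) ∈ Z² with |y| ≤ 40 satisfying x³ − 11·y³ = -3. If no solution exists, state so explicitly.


The equation is x³ - 11y³ = -3. For fixed y, x³ = 11·y³ − 3, so a solution requires the RHS to be a perfect cube.
Strategy: iterate y from -40 to 40, compute RHS = 11·y³ − 3, and check whether it is a (positive or negative) perfect cube.
Check small values of y:
  y = 0: RHS = -3 is not a perfect cube.
  y = 1: RHS = 8 = (2)³ ⇒ x = 2 works.
  y = -1: RHS = -14 is not a perfect cube.
  y = 2: RHS = 85 is not a perfect cube.
  y = -2: RHS = -91 is not a perfect cube.
  y = 3: RHS = 294 is not a perfect cube.
  y = -3: RHS = -300 is not a perfect cube.
Continuing the search up to |y| = 40 finds no further solutions beyond those listed.
Collected solutions: (2, 1).

Solutions (with |y| ≤ 40): (2, 1).


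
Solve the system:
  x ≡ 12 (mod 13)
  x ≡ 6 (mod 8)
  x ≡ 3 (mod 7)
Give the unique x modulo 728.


Moduli 13, 8, 7 are pairwise coprime; by CRT there is a unique solution modulo M = 13 · 8 · 7 = 728.
Solve pairwise, accumulating the modulus:
  Start with x ≡ 12 (mod 13).
  Combine with x ≡ 6 (mod 8): since gcd(13, 8) = 1, we get a unique residue mod 104.
    Write x = 12 + 13·t and substitute into x ≡ 6 (mod 8): 13·t ≡ 6 − 12 = -6 (mod 8).
    Reduce coefficients mod 8: 5·t ≡ 2 (mod 8).
    The inverse of 5 mod 8 is 5 (since 5·5 = 25 = 3·8 + 1), so t ≡ 5·2 = 10 ≡ 2 (mod 8).
    Then x = 12 + 13·2 = 38, valid modulo lcm(13, 8) = 104: x ≡ 38 (mod 104).
  Combine with x ≡ 3 (mod 7): since gcd(104, 7) = 1, we get a unique residue mod 728.
    Write x = 38 + 104·t and substitute into x ≡ 3 (mod 7): 104·t ≡ 3 − 38 = -35 (mod 7).
    Reduce coefficients mod 7: 6·t ≡ 0 (mod 7).
    The inverse of 6 mod 7 is 6 (since 6·6 = 36 = 5·7 + 1), so t ≡ 6·0 = 0 ≡ 0 (mod 7).
    Then x = 38 + 104·0 = 38, valid modulo lcm(104, 7) = 728: x ≡ 38 (mod 728).
Verify: 38 mod 13 = 12 ✓, 38 mod 8 = 6 ✓, 38 mod 7 = 3 ✓.

x ≡ 38 (mod 728).


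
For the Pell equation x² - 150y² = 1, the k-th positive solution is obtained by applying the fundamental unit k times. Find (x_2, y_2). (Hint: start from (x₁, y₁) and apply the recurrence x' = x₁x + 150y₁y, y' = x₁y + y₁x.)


Step 1: Find the fundamental solution (x₁, y₁) of x² - 150y² = 1.
  Expand √150 as a continued fraction. a₀ = ⌊√150⌋ = 12; iterate m_{k+1} = d_k·a_k − m_k, d_{k+1} = (150 − m_{k+1}²)/d_k, a_{k+1} = ⌊(a₀ + m_{k+1})/d_{k+1}⌋ (starting m₀ = 0, d₀ = 1), with convergents p_k = a_k·p_{k-1} + p_{k-2}, q_k = a_k·q_{k-1} + q_{k-2} (p₋₁ = 1, q₋₁ = 0):
  k = 0: a₀ = 12; p₀/q₀ = 12/1; p₀² − 150·q₀² = 144 − 150 = -6.
  k = 1: m = 12, d = 6, a = ⌊(12 + 12)/6⌋ = 4; p/q = (4·12 + 1)/(4·1 + 0) = 49/4; p² − 150·q² = 2401 − 2400 = 1.
  The first convergent with p² − 150·q² = 1 gives the fundamental solution (x₁, y₁) = (49, 4).
Step 2: Apply the recurrence (x_{n+1}, y_{n+1}) = (x₁x_n + 150y₁y_n, x₁y_n + y₁x_n) repeatedly.
  From (x_1, y_1) = (49, 4): x_2 = 49·49 + 150·4·4 = 4801; y_2 = 49·4 + 4·49 = 392.
Step 3: Verify x_2² - 150·y_2² = 23049601 - 23049600 = 1 (should be 1). ✓

(x_1, y_1) = (49, 4); (x_2, y_2) = (4801, 392).


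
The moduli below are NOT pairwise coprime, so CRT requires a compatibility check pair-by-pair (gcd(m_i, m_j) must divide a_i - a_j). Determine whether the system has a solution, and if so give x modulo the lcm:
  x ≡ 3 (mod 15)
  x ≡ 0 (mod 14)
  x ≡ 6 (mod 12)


Moduli 15, 14, 12 are not pairwise coprime, so CRT works modulo lcm(m_i) when all pairwise compatibility conditions hold.
Pairwise compatibility: gcd(m_i, m_j) must divide a_i - a_j for every pair.
Merge one congruence at a time:
  Start: x ≡ 3 (mod 15).
  Combine with x ≡ 0 (mod 14): gcd(15, 14) = 1; 0 - 3 = -3, which IS divisible by 1, so compatible.
    Write x = 3 + 15·t and substitute into x ≡ 0 (mod 14): 15·t ≡ 0 − 3 = -3 (mod 14).
    Reduce coefficients mod 14: 1·t ≡ 11 (mod 14).
    So t ≡ 11 (mod 14).
    Then x = 3 + 15·11 = 168, valid modulo lcm(15, 14) = 210: x ≡ 168 (mod 210).
  Combine with x ≡ 6 (mod 12): gcd(210, 12) = 6; 6 - 168 = -162, which IS divisible by 6, so compatible.
    Write x = 168 + 210·t and substitute into x ≡ 6 (mod 12): 210·t ≡ 6 − 168 = -162 (mod 12).
    Divide the congruence (and modulus) by g = 6: 35·t ≡ -27 (mod 2).
    Reduce coefficients mod 2: 1·t ≡ 1 (mod 2).
    So t ≡ 1 (mod 2).
    Then x = 168 + 210·1 = 378, valid modulo lcm(210, 12) = 420: x ≡ 378 (mod 420).
Verify: 378 mod 15 = 3, 378 mod 14 = 0, 378 mod 12 = 6.

x ≡ 378 (mod 420).


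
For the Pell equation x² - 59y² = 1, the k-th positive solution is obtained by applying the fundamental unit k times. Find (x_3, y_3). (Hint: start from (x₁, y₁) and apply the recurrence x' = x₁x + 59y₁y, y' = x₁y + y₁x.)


Step 1: Find the fundamental solution (x₁, y₁) of x² - 59y² = 1.
  Expand √59 as a continued fraction. a₀ = ⌊√59⌋ = 7; iterate m_{k+1} = d_k·a_k − m_k, d_{k+1} = (59 − m_{k+1}²)/d_k, a_{k+1} = ⌊(a₀ + m_{k+1})/d_{k+1}⌋ (starting m₀ = 0, d₀ = 1), with convergents p_k = a_k·p_{k-1} + p_{k-2}, q_k = a_k·q_{k-1} + q_{k-2} (p₋₁ = 1, q₋₁ = 0):
  k = 0: a₀ = 7; p₀/q₀ = 7/1; p₀² − 59·q₀² = 49 − 59 = -10.
  k = 1: m = 7, d = 10, a = ⌊(7 + 7)/10⌋ = 1; p/q = (1·7 + 1)/(1·1 + 0) = 8/1; p² − 59·q² = 64 − 59 = 5.
  k = 2: m = 3, d = 5, a = ⌊(7 + 3)/5⌋ = 2; p/q = (2·8 + 7)/(2·1 + 1) = 23/3; p² − 59·q² = 529 − 531 = -2.
  k = 3: m = 7, d = 2, a = ⌊(7 + 7)/2⌋ = 7; p/q = (7·23 + 8)/(7·3 + 1) = 169/22; p² − 59·q² = 28561 − 28556 = 5.
  k = 4: m = 7, d = 5, a = ⌊(7 + 7)/5⌋ = 2; p/q = (2·169 + 23)/(2·22 + 3) = 361/47; p² − 59·q² = 130321 − 130331 = -10.
  k = 5: m = 3, d = 10, a = ⌊(7 + 3)/10⌋ = 1; p/q = (1·361 + 169)/(1·47 + 22) = 530/69; p² − 59·q² = 280900 − 280899 = 1.
  The first convergent with p² − 59·q² = 1 gives the fundamental solution (x₁, y₁) = (530, 69).
Step 2: Apply the recurrence (x_{n+1}, y_{n+1}) = (x₁x_n + 59y₁y_n, x₁y_n + y₁x_n) repeatedly.
  From (x_1, y_1) = (530, 69): x_2 = 530·530 + 59·69·69 = 561799; y_2 = 530·69 + 69·530 = 73140.
  From (x_2, y_2) = (561799, 73140): x_3 = 530·561799 + 59·69·73140 = 595506410; y_3 = 530·73140 + 69·561799 = 77528331.
Step 3: Verify x_3² - 59·y_3² = 354627884351088100 - 354627884351088099 = 1 (should be 1). ✓

(x_1, y_1) = (530, 69); (x_3, y_3) = (595506410, 77528331).


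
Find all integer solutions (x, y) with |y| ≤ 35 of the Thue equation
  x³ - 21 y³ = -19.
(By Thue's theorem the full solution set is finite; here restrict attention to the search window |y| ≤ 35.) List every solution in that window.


The equation is x³ - 21y³ = -19. For fixed y, x³ = 21·y³ − 19, so a solution requires the RHS to be a perfect cube.
Strategy: iterate y from -35 to 35, compute RHS = 21·y³ − 19, and check whether it is a (positive or negative) perfect cube.
Check small values of y:
  y = 0: RHS = -19 is not a perfect cube.
  y = 1: RHS = 2 is not a perfect cube.
  y = -1: RHS = -40 is not a perfect cube.
  y = 2: RHS = 149 is not a perfect cube.
  y = -2: RHS = -187 is not a perfect cube.
  y = 3: RHS = 548 is not a perfect cube.
  y = -3: RHS = -586 is not a perfect cube.
Continuing the search up to |y| = 35 finds no solutions either.
No (x, y) in the scanned range satisfies the equation.

No integer solutions with |y| ≤ 35.


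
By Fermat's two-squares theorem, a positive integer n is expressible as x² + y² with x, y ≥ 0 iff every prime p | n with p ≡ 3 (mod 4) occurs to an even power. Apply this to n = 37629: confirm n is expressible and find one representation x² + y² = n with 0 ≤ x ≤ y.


Step 1: Factor n = 37629 = 3^2 · 37 · 113.
Step 2: Check the mod-4 condition on each prime factor: 3 ≡ 3 (mod 4), exponent 2 (must be even); 37 ≡ 1 (mod 4), exponent 1; 113 ≡ 1 (mod 4), exponent 1.
All primes ≡ 3 (mod 4) appear to even exponent (or don't appear), so by the two-squares theorem n IS expressible as a sum of two squares.
Step 3: Build a representation. Group n = k² · m with k = 3 and m = 37 · 113 = 4181 (a product of primes ≡ 1 (mod 4)); a representation of m scales to one of n via (k·x)² + (k·y)² = k²(x² + y²). Each prime p ≡ 1 (mod 4) is itself a sum of two squares; find a² by testing p − a² for a perfect square:
  37: 37 − 1² = 36 = 6² ⇒ 37 = 1² + 6².
  113: 113 − 1² = 112, 113 − 2² = 109, 113 − 3² = 104, 113 − 4² = 97, 113 − 5² = 88, 113 − 6² = 77, 113 − 7² = 64 = 8² ⇒ 113 = 7² + 8².
  Combine using the Brahmagupta–Fibonacci identity (a² + b²)(c² + d²) = (ac − bd)² + (ad + bc)² = (ac + bd)² + (ad − bc)²:
  37 · 113 = 4181: from (1² + 6²)(7² + 8²), take (1·7 − 6·8, 1·8 + 6·7) = (7 − 48, 8 + 42) = (-41, 50); dropping signs (only squares matter) gives (41, 50); check 41² + 50² = 1681 + 2500 = 4181 ✓.
  Scale by k = 3: (3·41, 3·50) = (123, 150).
Step 4: Order so x ≤ y and verify: 123² + 150² = 15129 + 22500 = 37629 = n. ✓

n = 37629 = 123² + 150² (one valid representation with x ≤ y).


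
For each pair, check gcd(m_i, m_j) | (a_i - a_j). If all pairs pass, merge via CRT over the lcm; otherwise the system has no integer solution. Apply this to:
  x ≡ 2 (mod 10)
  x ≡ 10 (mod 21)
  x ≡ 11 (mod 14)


Moduli 10, 21, 14 are not pairwise coprime, so CRT works modulo lcm(m_i) when all pairwise compatibility conditions hold.
Pairwise compatibility: gcd(m_i, m_j) must divide a_i - a_j for every pair.
Merge one congruence at a time:
  Start: x ≡ 2 (mod 10).
  Combine with x ≡ 10 (mod 21): gcd(10, 21) = 1; 10 - 2 = 8, which IS divisible by 1, so compatible.
    Write x = 2 + 10·t and substitute into x ≡ 10 (mod 21): 10·t ≡ 10 − 2 = 8 (mod 21).
    The inverse of 10 mod 21 is 19 (since 10·19 = 190 = 9·21 + 1), so t ≡ 19·8 = 152 ≡ 5 (mod 21).
    Then x = 2 + 10·5 = 52, valid modulo lcm(10, 21) = 210: x ≡ 52 (mod 210).
  Combine with x ≡ 11 (mod 14): gcd(210, 14) = 14, and 11 - 52 = -41 is NOT divisible by 14.
    ⇒ system is inconsistent (no integer solution).

No solution (the system is inconsistent).


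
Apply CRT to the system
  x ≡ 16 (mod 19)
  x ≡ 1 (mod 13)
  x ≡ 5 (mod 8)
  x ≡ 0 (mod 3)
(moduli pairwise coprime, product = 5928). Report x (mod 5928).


Product of moduli M = 19 · 13 · 8 · 3 = 5928.
Merge one congruence at a time:
  Start: x ≡ 16 (mod 19).
  Combine with x ≡ 1 (mod 13); new modulus lcm = 247.
    Write x = 16 + 19·t and substitute into x ≡ 1 (mod 13): 19·t ≡ 1 − 16 = -15 (mod 13).
    Reduce coefficients mod 13: 6·t ≡ 11 (mod 13).
    The inverse of 6 mod 13 is 11 (since 6·11 = 66 = 5·13 + 1), so t ≡ 11·11 = 121 ≡ 4 (mod 13).
    Then x = 16 + 19·4 = 92, valid modulo lcm(19, 13) = 247: x ≡ 92 (mod 247).
  Combine with x ≡ 5 (mod 8); new modulus lcm = 1976.
    Write x = 92 + 247·t and substitute into x ≡ 5 (mod 8): 247·t ≡ 5 − 92 = -87 (mod 8).
    Reduce coefficients mod 8: 7·t ≡ 1 (mod 8).
    The inverse of 7 mod 8 is 7 (since 7·7 = 49 = 6·8 + 1), so t ≡ 7·1 = 7 ≡ 7 (mod 8).
    Then x = 92 + 247·7 = 1821, valid modulo lcm(247, 8) = 1976: x ≡ 1821 (mod 1976).
  Combine with x ≡ 0 (mod 3); new modulus lcm = 5928.
    Write x = 1821 + 1976·t and substitute into x ≡ 0 (mod 3): 1976·t ≡ 0 − 1821 = -1821 (mod 3).
    Reduce coefficients mod 3: 2·t ≡ 0 (mod 3).
    The inverse of 2 mod 3 is 2 (since 2·2 = 4 = 1·3 + 1), so t ≡ 2·0 = 0 ≡ 0 (mod 3).
    Then x = 1821 + 1976·0 = 1821, valid modulo lcm(1976, 3) = 5928: x ≡ 1821 (mod 5928).
Verify against each original: 1821 mod 19 = 16, 1821 mod 13 = 1, 1821 mod 8 = 5, 1821 mod 3 = 0.

x ≡ 1821 (mod 5928).


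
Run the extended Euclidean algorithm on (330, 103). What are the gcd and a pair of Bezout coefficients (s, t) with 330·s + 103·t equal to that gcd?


Euclidean algorithm on (330, 103) — divide until remainder is 0:
  330 = 3 · 103 + 21
  103 = 4 · 21 + 19
  21 = 1 · 19 + 2
  19 = 9 · 2 + 1
  2 = 2 · 1 + 0
gcd(330, 103) = 1.
Track Bezout coefficients alongside the remainders: start with r₀ = 330 = a·1 + b·0 (s = 1, t = 0) and r₁ = 103 = a·0 + b·1 (s = 0, t = 1); each new remainder r_{k+1} = r_{k-1} − q_k·r_k inherits s_{k+1} = s_{k-1} − q_k·s_k, t_{k+1} = t_{k-1} − q_k·t_k, so r_k = a·s_k + b·t_k at every step:
  q = 3: r = 21, s = 1 − 3·0 = 1, t = 0 − 3·1 = -3  (check: 330·1 + 103·(-3) = 21)
  q = 4: r = 19, s = 0 − 4·1 = -4, t = 1 − 4·(-3) = 13  (check: 330·(-4) + 103·13 = 19)
  q = 1: r = 2, s = 1 − 1·(-4) = 5, t = -3 − 1·13 = -16  (check: 330·5 + 103·(-16) = 2)
  q = 9: r = 1, s = -4 − 9·5 = -49, t = 13 − 9·(-16) = 157  (check: 330·(-49) + 103·157 = 1)
The row with r = 1 (the gcd) gives the Bezout coefficients s = -49, t = 157.
Result: 330 · (-49) + 103 · (157) = 1.

gcd(330, 103) = 1; s = -49, t = 157 (check: 330·(-49) + 103·157 = 1).


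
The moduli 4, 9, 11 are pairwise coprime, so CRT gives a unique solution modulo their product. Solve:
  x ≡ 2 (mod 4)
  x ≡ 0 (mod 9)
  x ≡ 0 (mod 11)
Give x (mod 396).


Moduli 4, 9, 11 are pairwise coprime; by CRT there is a unique solution modulo M = 4 · 9 · 11 = 396.
Solve pairwise, accumulating the modulus:
  Start with x ≡ 2 (mod 4).
  Combine with x ≡ 0 (mod 9): since gcd(4, 9) = 1, we get a unique residue mod 36.
    Write x = 2 + 4·t and substitute into x ≡ 0 (mod 9): 4·t ≡ 0 − 2 = -2 (mod 9).
    Reduce coefficients mod 9: 4·t ≡ 7 (mod 9).
    The inverse of 4 mod 9 is 7 (since 4·7 = 28 = 3·9 + 1), so t ≡ 7·7 = 49 ≡ 4 (mod 9).
    Then x = 2 + 4·4 = 18, valid modulo lcm(4, 9) = 36: x ≡ 18 (mod 36).
  Combine with x ≡ 0 (mod 11): since gcd(36, 11) = 1, we get a unique residue mod 396.
    Write x = 18 + 36·t and substitute into x ≡ 0 (mod 11): 36·t ≡ 0 − 18 = -18 (mod 11).
    Reduce coefficients mod 11: 3·t ≡ 4 (mod 11).
    The inverse of 3 mod 11 is 4 (since 3·4 = 12 = 1·11 + 1), so t ≡ 4·4 = 16 ≡ 5 (mod 11).
    Then x = 18 + 36·5 = 198, valid modulo lcm(36, 11) = 396: x ≡ 198 (mod 396).
Verify: 198 mod 4 = 2 ✓, 198 mod 9 = 0 ✓, 198 mod 11 = 0 ✓.

x ≡ 198 (mod 396).


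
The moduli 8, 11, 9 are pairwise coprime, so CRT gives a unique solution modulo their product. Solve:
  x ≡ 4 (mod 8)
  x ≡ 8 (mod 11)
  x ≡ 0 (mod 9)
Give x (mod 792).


Moduli 8, 11, 9 are pairwise coprime; by CRT there is a unique solution modulo M = 8 · 11 · 9 = 792.
Solve pairwise, accumulating the modulus:
  Start with x ≡ 4 (mod 8).
  Combine with x ≡ 8 (mod 11): since gcd(8, 11) = 1, we get a unique residue mod 88.
    Write x = 4 + 8·t and substitute into x ≡ 8 (mod 11): 8·t ≡ 8 − 4 = 4 (mod 11).
    The inverse of 8 mod 11 is 7 (since 8·7 = 56 = 5·11 + 1), so t ≡ 7·4 = 28 ≡ 6 (mod 11).
    Then x = 4 + 8·6 = 52, valid modulo lcm(8, 11) = 88: x ≡ 52 (mod 88).
  Combine with x ≡ 0 (mod 9): since gcd(88, 9) = 1, we get a unique residue mod 792.
    Write x = 52 + 88·t and substitute into x ≡ 0 (mod 9): 88·t ≡ 0 − 52 = -52 (mod 9).
    Reduce coefficients mod 9: 7·t ≡ 2 (mod 9).
    The inverse of 7 mod 9 is 4 (since 7·4 = 28 = 3·9 + 1), so t ≡ 4·2 = 8 ≡ 8 (mod 9).
    Then x = 52 + 88·8 = 756, valid modulo lcm(88, 9) = 792: x ≡ 756 (mod 792).
Verify: 756 mod 8 = 4 ✓, 756 mod 11 = 8 ✓, 756 mod 9 = 0 ✓.

x ≡ 756 (mod 792).


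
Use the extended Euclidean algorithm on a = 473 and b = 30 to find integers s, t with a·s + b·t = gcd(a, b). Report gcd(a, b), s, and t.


Euclidean algorithm on (473, 30) — divide until remainder is 0:
  473 = 15 · 30 + 23
  30 = 1 · 23 + 7
  23 = 3 · 7 + 2
  7 = 3 · 2 + 1
  2 = 2 · 1 + 0
gcd(473, 30) = 1.
Track Bezout coefficients alongside the remainders: start with r₀ = 473 = a·1 + b·0 (s = 1, t = 0) and r₁ = 30 = a·0 + b·1 (s = 0, t = 1); each new remainder r_{k+1} = r_{k-1} − q_k·r_k inherits s_{k+1} = s_{k-1} − q_k·s_k, t_{k+1} = t_{k-1} − q_k·t_k, so r_k = a·s_k + b·t_k at every step:
  q = 15: r = 23, s = 1 − 15·0 = 1, t = 0 − 15·1 = -15  (check: 473·1 + 30·(-15) = 23)
  q = 1: r = 7, s = 0 − 1·1 = -1, t = 1 − 1·(-15) = 16  (check: 473·(-1) + 30·16 = 7)
  q = 3: r = 2, s = 1 − 3·(-1) = 4, t = -15 − 3·16 = -63  (check: 473·4 + 30·(-63) = 2)
  q = 3: r = 1, s = -1 − 3·4 = -13, t = 16 − 3·(-63) = 205  (check: 473·(-13) + 30·205 = 1)
The row with r = 1 (the gcd) gives the Bezout coefficients s = -13, t = 205.
Result: 473 · (-13) + 30 · (205) = 1.

gcd(473, 30) = 1; s = -13, t = 205 (check: 473·(-13) + 30·205 = 1).


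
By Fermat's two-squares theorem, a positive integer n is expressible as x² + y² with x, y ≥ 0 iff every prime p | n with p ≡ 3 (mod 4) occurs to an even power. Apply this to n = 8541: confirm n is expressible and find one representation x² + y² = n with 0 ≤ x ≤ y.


Step 1: Factor n = 8541 = 3^2 · 13 · 73.
Step 2: Check the mod-4 condition on each prime factor: 3 ≡ 3 (mod 4), exponent 2 (must be even); 13 ≡ 1 (mod 4), exponent 1; 73 ≡ 1 (mod 4), exponent 1.
All primes ≡ 3 (mod 4) appear to even exponent (or don't appear), so by the two-squares theorem n IS expressible as a sum of two squares.
Step 3: Build a representation. Group n = k² · m with k = 3 and m = 13 · 73 = 949 (a product of primes ≡ 1 (mod 4)); a representation of m scales to one of n via (k·x)² + (k·y)² = k²(x² + y²). Each prime p ≡ 1 (mod 4) is itself a sum of two squares; find a² by testing p − a² for a perfect square:
  13: 13 − 1² = 12, 13 − 2² = 9 = 3² ⇒ 13 = 2² + 3².
  73: 73 − 1² = 72, 73 − 2² = 69, 73 − 3² = 64 = 8² ⇒ 73 = 3² + 8².
  Combine using the Brahmagupta–Fibonacci identity (a² + b²)(c² + d²) = (ac − bd)² + (ad + bc)² = (ac + bd)² + (ad − bc)²:
  13 · 73 = 949: from (2² + 3²)(3² + 8²), take (2·3 − 3·8, 2·8 + 3·3) = (6 − 24, 16 + 9) = (-18, 25); dropping signs (only squares matter) gives (18, 25); check 18² + 25² = 324 + 625 = 949 ✓.
  Scale by k = 3: (3·18, 3·25) = (54, 75).
Step 4: Order so x ≤ y and verify: 54² + 75² = 2916 + 5625 = 8541 = n. ✓

n = 8541 = 54² + 75² (one valid representation with x ≤ y).


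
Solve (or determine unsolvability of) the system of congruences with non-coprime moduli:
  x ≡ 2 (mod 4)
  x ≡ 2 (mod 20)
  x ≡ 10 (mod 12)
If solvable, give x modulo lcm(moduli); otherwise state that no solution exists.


Moduli 4, 20, 12 are not pairwise coprime, so CRT works modulo lcm(m_i) when all pairwise compatibility conditions hold.
Pairwise compatibility: gcd(m_i, m_j) must divide a_i - a_j for every pair.
Merge one congruence at a time:
  Start: x ≡ 2 (mod 4).
  Combine with x ≡ 2 (mod 20): gcd(4, 20) = 4; 2 - 2 = 0, which IS divisible by 4, so compatible.
    Write x = 2 + 4·t and substitute into x ≡ 2 (mod 20): 4·t ≡ 2 − 2 = 0 (mod 20).
    Divide the congruence (and modulus) by g = 4: 1·t ≡ 0 (mod 5).
    So t ≡ 0 (mod 5).
    Then x = 2 + 4·0 = 2, valid modulo lcm(4, 20) = 20: x ≡ 2 (mod 20).
  Combine with x ≡ 10 (mod 12): gcd(20, 12) = 4; 10 - 2 = 8, which IS divisible by 4, so compatible.
    Write x = 2 + 20·t and substitute into x ≡ 10 (mod 12): 20·t ≡ 10 − 2 = 8 (mod 12).
    Divide the congruence (and modulus) by g = 4: 5·t ≡ 2 (mod 3).
    Reduce coefficients mod 3: 2·t ≡ 2 (mod 3).
    The inverse of 2 mod 3 is 2 (since 2·2 = 4 = 1·3 + 1), so t ≡ 2·2 = 4 ≡ 1 (mod 3).
    Then x = 2 + 20·1 = 22, valid modulo lcm(20, 12) = 60: x ≡ 22 (mod 60).
Verify: 22 mod 4 = 2, 22 mod 20 = 2, 22 mod 12 = 10.

x ≡ 22 (mod 60).


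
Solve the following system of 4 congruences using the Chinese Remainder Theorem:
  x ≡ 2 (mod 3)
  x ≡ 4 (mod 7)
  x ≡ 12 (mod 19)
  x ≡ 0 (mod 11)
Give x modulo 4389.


Product of moduli M = 3 · 7 · 19 · 11 = 4389.
Merge one congruence at a time:
  Start: x ≡ 2 (mod 3).
  Combine with x ≡ 4 (mod 7); new modulus lcm = 21.
    Write x = 2 + 3·t and substitute into x ≡ 4 (mod 7): 3·t ≡ 4 − 2 = 2 (mod 7).
    The inverse of 3 mod 7 is 5 (since 3·5 = 15 = 2·7 + 1), so t ≡ 5·2 = 10 ≡ 3 (mod 7).
    Then x = 2 + 3·3 = 11, valid modulo lcm(3, 7) = 21: x ≡ 11 (mod 21).
  Combine with x ≡ 12 (mod 19); new modulus lcm = 399.
    Write x = 11 + 21·t and substitute into x ≡ 12 (mod 19): 21·t ≡ 12 − 11 = 1 (mod 19).
    Reduce coefficients mod 19: 2·t ≡ 1 (mod 19).
    The inverse of 2 mod 19 is 10 (since 2·10 = 20 = 1·19 + 1), so t ≡ 10·1 = 10 ≡ 10 (mod 19).
    Then x = 11 + 21·10 = 221, valid modulo lcm(21, 19) = 399: x ≡ 221 (mod 399).
  Combine with x ≡ 0 (mod 11); new modulus lcm = 4389.
    Write x = 221 + 399·t and substitute into x ≡ 0 (mod 11): 399·t ≡ 0 − 221 = -221 (mod 11).
    Reduce coefficients mod 11: 3·t ≡ 10 (mod 11).
    The inverse of 3 mod 11 is 4 (since 3·4 = 12 = 1·11 + 1), so t ≡ 4·10 = 40 ≡ 7 (mod 11).
    Then x = 221 + 399·7 = 3014, valid modulo lcm(399, 11) = 4389: x ≡ 3014 (mod 4389).
Verify against each original: 3014 mod 3 = 2, 3014 mod 7 = 4, 3014 mod 19 = 12, 3014 mod 11 = 0.

x ≡ 3014 (mod 4389).


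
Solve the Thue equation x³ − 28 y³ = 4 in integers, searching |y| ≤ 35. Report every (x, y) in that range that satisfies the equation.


The equation is x³ - 28y³ = 4. For fixed y, x³ = 28·y³ + 4, so a solution requires the RHS to be a perfect cube.
Strategy: iterate y from -35 to 35, compute RHS = 28·y³ + 4, and check whether it is a (positive or negative) perfect cube.
Check small values of y:
  y = 0: RHS = 4 is not a perfect cube.
  y = 1: RHS = 32 is not a perfect cube.
  y = -1: RHS = -24 is not a perfect cube.
  y = 2: RHS = 228 is not a perfect cube.
  y = -2: RHS = -220 is not a perfect cube.
  y = 3: RHS = 760 is not a perfect cube.
  y = -3: RHS = -752 is not a perfect cube.
Continuing the search up to |y| = 35 finds no solutions either.
No (x, y) in the scanned range satisfies the equation.

No integer solutions with |y| ≤ 35.


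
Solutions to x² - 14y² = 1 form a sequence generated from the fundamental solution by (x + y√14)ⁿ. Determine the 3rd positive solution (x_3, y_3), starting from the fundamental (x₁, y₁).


Step 1: Find the fundamental solution (x₁, y₁) of x² - 14y² = 1.
  Expand √14 as a continued fraction. a₀ = ⌊√14⌋ = 3; iterate m_{k+1} = d_k·a_k − m_k, d_{k+1} = (14 − m_{k+1}²)/d_k, a_{k+1} = ⌊(a₀ + m_{k+1})/d_{k+1}⌋ (starting m₀ = 0, d₀ = 1), with convergents p_k = a_k·p_{k-1} + p_{k-2}, q_k = a_k·q_{k-1} + q_{k-2} (p₋₁ = 1, q₋₁ = 0):
  k = 0: a₀ = 3; p₀/q₀ = 3/1; p₀² − 14·q₀² = 9 − 14 = -5.
  k = 1: m = 3, d = 5, a = ⌊(3 + 3)/5⌋ = 1; p/q = (1·3 + 1)/(1·1 + 0) = 4/1; p² − 14·q² = 16 − 14 = 2.
  k = 2: m = 2, d = 2, a = ⌊(3 + 2)/2⌋ = 2; p/q = (2·4 + 3)/(2·1 + 1) = 11/3; p² − 14·q² = 121 − 126 = -5.
  k = 3: m = 2, d = 5, a = ⌊(3 + 2)/5⌋ = 1; p/q = (1·11 + 4)/(1·3 + 1) = 15/4; p² − 14·q² = 225 − 224 = 1.
  The first convergent with p² − 14·q² = 1 gives the fundamental solution (x₁, y₁) = (15, 4).
Step 2: Apply the recurrence (x_{n+1}, y_{n+1}) = (x₁x_n + 14y₁y_n, x₁y_n + y₁x_n) repeatedly.
  From (x_1, y_1) = (15, 4): x_2 = 15·15 + 14·4·4 = 449; y_2 = 15·4 + 4·15 = 120.
  From (x_2, y_2) = (449, 120): x_3 = 15·449 + 14·4·120 = 13455; y_3 = 15·120 + 4·449 = 3596.
Step 3: Verify x_3² - 14·y_3² = 181037025 - 181037024 = 1 (should be 1). ✓

(x_1, y_1) = (15, 4); (x_3, y_3) = (13455, 3596).


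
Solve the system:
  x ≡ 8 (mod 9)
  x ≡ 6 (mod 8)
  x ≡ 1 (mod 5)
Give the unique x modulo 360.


Moduli 9, 8, 5 are pairwise coprime; by CRT there is a unique solution modulo M = 9 · 8 · 5 = 360.
Solve pairwise, accumulating the modulus:
  Start with x ≡ 8 (mod 9).
  Combine with x ≡ 6 (mod 8): since gcd(9, 8) = 1, we get a unique residue mod 72.
    Write x = 8 + 9·t and substitute into x ≡ 6 (mod 8): 9·t ≡ 6 − 8 = -2 (mod 8).
    Reduce coefficients mod 8: 1·t ≡ 6 (mod 8).
    So t ≡ 6 (mod 8).
    Then x = 8 + 9·6 = 62, valid modulo lcm(9, 8) = 72: x ≡ 62 (mod 72).
  Combine with x ≡ 1 (mod 5): since gcd(72, 5) = 1, we get a unique residue mod 360.
    Write x = 62 + 72·t and substitute into x ≡ 1 (mod 5): 72·t ≡ 1 − 62 = -61 (mod 5).
    Reduce coefficients mod 5: 2·t ≡ 4 (mod 5).
    The inverse of 2 mod 5 is 3 (since 2·3 = 6 = 1·5 + 1), so t ≡ 3·4 = 12 ≡ 2 (mod 5).
    Then x = 62 + 72·2 = 206, valid modulo lcm(72, 5) = 360: x ≡ 206 (mod 360).
Verify: 206 mod 9 = 8 ✓, 206 mod 8 = 6 ✓, 206 mod 5 = 1 ✓.

x ≡ 206 (mod 360).


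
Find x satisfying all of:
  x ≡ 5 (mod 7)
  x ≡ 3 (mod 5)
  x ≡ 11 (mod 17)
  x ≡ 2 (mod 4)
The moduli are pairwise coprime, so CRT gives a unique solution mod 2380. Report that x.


Product of moduli M = 7 · 5 · 17 · 4 = 2380.
Merge one congruence at a time:
  Start: x ≡ 5 (mod 7).
  Combine with x ≡ 3 (mod 5); new modulus lcm = 35.
    Write x = 5 + 7·t and substitute into x ≡ 3 (mod 5): 7·t ≡ 3 − 5 = -2 (mod 5).
    Reduce coefficients mod 5: 2·t ≡ 3 (mod 5).
    The inverse of 2 mod 5 is 3 (since 2·3 = 6 = 1·5 + 1), so t ≡ 3·3 = 9 ≡ 4 (mod 5).
    Then x = 5 + 7·4 = 33, valid modulo lcm(7, 5) = 35: x ≡ 33 (mod 35).
  Combine with x ≡ 11 (mod 17); new modulus lcm = 595.
    Write x = 33 + 35·t and substitute into x ≡ 11 (mod 17): 35·t ≡ 11 − 33 = -22 (mod 17).
    Reduce coefficients mod 17: 1·t ≡ 12 (mod 17).
    So t ≡ 12 (mod 17).
    Then x = 33 + 35·12 = 453, valid modulo lcm(35, 17) = 595: x ≡ 453 (mod 595).
  Combine with x ≡ 2 (mod 4); new modulus lcm = 2380.
    Write x = 453 + 595·t and substitute into x ≡ 2 (mod 4): 595·t ≡ 2 − 453 = -451 (mod 4).
    Reduce coefficients mod 4: 3·t ≡ 1 (mod 4).
    The inverse of 3 mod 4 is 3 (since 3·3 = 9 = 2·4 + 1), so t ≡ 3·1 = 3 ≡ 3 (mod 4).
    Then x = 453 + 595·3 = 2238, valid modulo lcm(595, 4) = 2380: x ≡ 2238 (mod 2380).
Verify against each original: 2238 mod 7 = 5, 2238 mod 5 = 3, 2238 mod 17 = 11, 2238 mod 4 = 2.

x ≡ 2238 (mod 2380).


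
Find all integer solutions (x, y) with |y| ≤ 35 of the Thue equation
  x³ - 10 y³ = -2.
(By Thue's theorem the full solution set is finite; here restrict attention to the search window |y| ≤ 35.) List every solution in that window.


The equation is x³ - 10y³ = -2. For fixed y, x³ = 10·y³ − 2, so a solution requires the RHS to be a perfect cube.
Strategy: iterate y from -35 to 35, compute RHS = 10·y³ − 2, and check whether it is a (positive or negative) perfect cube.
Check small values of y:
  y = 0: RHS = -2 is not a perfect cube.
  y = 1: RHS = 8 = (2)³ ⇒ x = 2 works.
  y = -1: RHS = -12 is not a perfect cube.
  y = 2: RHS = 78 is not a perfect cube.
  y = -2: RHS = -82 is not a perfect cube.
  y = 3: RHS = 268 is not a perfect cube.
  y = -3: RHS = -272 is not a perfect cube.
Continuing the search up to |y| = 35 finds no further solutions beyond those listed.
Collected solutions: (2, 1).

Solutions (with |y| ≤ 35): (2, 1).


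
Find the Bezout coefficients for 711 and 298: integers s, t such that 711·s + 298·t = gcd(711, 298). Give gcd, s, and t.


Euclidean algorithm on (711, 298) — divide until remainder is 0:
  711 = 2 · 298 + 115
  298 = 2 · 115 + 68
  115 = 1 · 68 + 47
  68 = 1 · 47 + 21
  47 = 2 · 21 + 5
  21 = 4 · 5 + 1
  5 = 5 · 1 + 0
gcd(711, 298) = 1.
Track Bezout coefficients alongside the remainders: start with r₀ = 711 = a·1 + b·0 (s = 1, t = 0) and r₁ = 298 = a·0 + b·1 (s = 0, t = 1); each new remainder r_{k+1} = r_{k-1} − q_k·r_k inherits s_{k+1} = s_{k-1} − q_k·s_k, t_{k+1} = t_{k-1} − q_k·t_k, so r_k = a·s_k + b·t_k at every step:
  q = 2: r = 115, s = 1 − 2·0 = 1, t = 0 − 2·1 = -2  (check: 711·1 + 298·(-2) = 115)
  q = 2: r = 68, s = 0 − 2·1 = -2, t = 1 − 2·(-2) = 5  (check: 711·(-2) + 298·5 = 68)
  q = 1: r = 47, s = 1 − 1·(-2) = 3, t = -2 − 1·5 = -7  (check: 711·3 + 298·(-7) = 47)
  q = 1: r = 21, s = -2 − 1·3 = -5, t = 5 − 1·(-7) = 12  (check: 711·(-5) + 298·12 = 21)
  q = 2: r = 5, s = 3 − 2·(-5) = 13, t = -7 − 2·12 = -31  (check: 711·13 + 298·(-31) = 5)
  q = 4: r = 1, s = -5 − 4·13 = -57, t = 12 − 4·(-31) = 136  (check: 711·(-57) + 298·136 = 1)
The row with r = 1 (the gcd) gives the Bezout coefficients s = -57, t = 136.
Result: 711 · (-57) + 298 · (136) = 1.

gcd(711, 298) = 1; s = -57, t = 136 (check: 711·(-57) + 298·136 = 1).


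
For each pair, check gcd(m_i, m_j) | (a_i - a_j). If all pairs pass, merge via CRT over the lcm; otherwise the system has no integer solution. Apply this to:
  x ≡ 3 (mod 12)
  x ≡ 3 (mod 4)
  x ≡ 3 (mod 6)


Moduli 12, 4, 6 are not pairwise coprime, so CRT works modulo lcm(m_i) when all pairwise compatibility conditions hold.
Pairwise compatibility: gcd(m_i, m_j) must divide a_i - a_j for every pair.
Merge one congruence at a time:
  Start: x ≡ 3 (mod 12).
  Combine with x ≡ 3 (mod 4): gcd(12, 4) = 4; 3 - 3 = 0, which IS divisible by 4, so compatible.
    Write x = 3 + 12·t and substitute into x ≡ 3 (mod 4): 12·t ≡ 3 − 3 = 0 (mod 4).
    Divide the congruence (and modulus) by g = 4: 3·t ≡ 0 (mod 1).
    Modulo 1 every t works; take t = 0.
    Then x = 3 + 12·0 = 3, valid modulo lcm(12, 4) = 12: x ≡ 3 (mod 12).
  Combine with x ≡ 3 (mod 6): gcd(12, 6) = 6; 3 - 3 = 0, which IS divisible by 6, so compatible.
    Write x = 3 + 12·t and substitute into x ≡ 3 (mod 6): 12·t ≡ 3 − 3 = 0 (mod 6).
    Divide the congruence (and modulus) by g = 6: 2·t ≡ 0 (mod 1).
    Modulo 1 every t works; take t = 0.
    Then x = 3 + 12·0 = 3, valid modulo lcm(12, 6) = 12: x ≡ 3 (mod 12).
Verify: 3 mod 12 = 3, 3 mod 4 = 3, 3 mod 6 = 3.

x ≡ 3 (mod 12).


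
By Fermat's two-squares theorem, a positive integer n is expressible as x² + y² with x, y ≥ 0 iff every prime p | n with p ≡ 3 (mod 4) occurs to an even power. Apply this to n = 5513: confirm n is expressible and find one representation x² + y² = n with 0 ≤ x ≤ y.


Step 1: Factor n = 5513 = 37 · 149.
Step 2: Check the mod-4 condition on each prime factor: 37 ≡ 1 (mod 4), exponent 1; 149 ≡ 1 (mod 4), exponent 1.
All primes ≡ 3 (mod 4) appear to even exponent (or don't appear), so by the two-squares theorem n IS expressible as a sum of two squares.
Step 3: Build a representation. Here n = 37 · 149 is a product of primes ≡ 1 (mod 4). Each prime p ≡ 1 (mod 4) is itself a sum of two squares; find a² by testing p − a² for a perfect square:
  37: 37 − 1² = 36 = 6² ⇒ 37 = 1² + 6².
  149: 149 − 1² = 148, 149 − 2² = 145, 149 − 3² = 140, 149 − 4² = 133, 149 − 5² = 124, 149 − 6² = 113, 149 − 7² = 100 = 10² ⇒ 149 = 7² + 10².
  Combine using the Brahmagupta–Fibonacci identity (a² + b²)(c² + d²) = (ac − bd)² + (ad + bc)² = (ac + bd)² + (ad − bc)²:
  37 · 149 = 5513: from (1² + 6²)(7² + 10²), take (1·7 − 6·10, 1·10 + 6·7) = (7 − 60, 10 + 42) = (-53, 52); dropping signs (only squares matter) gives (53, 52); check 53² + 52² = 2809 + 2704 = 5513 ✓.
Step 4: Order so x ≤ y and verify: 52² + 53² = 2704 + 2809 = 5513 = n. ✓

n = 5513 = 52² + 53² (one valid representation with x ≤ y).


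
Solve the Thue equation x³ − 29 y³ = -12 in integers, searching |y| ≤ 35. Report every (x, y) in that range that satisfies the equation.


The equation is x³ - 29y³ = -12. For fixed y, x³ = 29·y³ − 12, so a solution requires the RHS to be a perfect cube.
Strategy: iterate y from -35 to 35, compute RHS = 29·y³ − 12, and check whether it is a (positive or negative) perfect cube.
Check small values of y:
  y = 0: RHS = -12 is not a perfect cube.
  y = 1: RHS = 17 is not a perfect cube.
  y = -1: RHS = -41 is not a perfect cube.
  y = 2: RHS = 220 is not a perfect cube.
  y = -2: RHS = -244 is not a perfect cube.
  y = 3: RHS = 771 is not a perfect cube.
  y = -3: RHS = -795 is not a perfect cube.
Continuing the search up to |y| = 35 finds no solutions either.
No (x, y) in the scanned range satisfies the equation.

No integer solutions with |y| ≤ 35.


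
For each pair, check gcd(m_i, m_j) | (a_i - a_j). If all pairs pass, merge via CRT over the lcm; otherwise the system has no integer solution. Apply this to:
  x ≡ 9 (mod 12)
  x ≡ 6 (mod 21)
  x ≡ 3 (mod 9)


Moduli 12, 21, 9 are not pairwise coprime, so CRT works modulo lcm(m_i) when all pairwise compatibility conditions hold.
Pairwise compatibility: gcd(m_i, m_j) must divide a_i - a_j for every pair.
Merge one congruence at a time:
  Start: x ≡ 9 (mod 12).
  Combine with x ≡ 6 (mod 21): gcd(12, 21) = 3; 6 - 9 = -3, which IS divisible by 3, so compatible.
    Write x = 9 + 12·t and substitute into x ≡ 6 (mod 21): 12·t ≡ 6 − 9 = -3 (mod 21).
    Divide the congruence (and modulus) by g = 3: 4·t ≡ -1 (mod 7).
    Reduce coefficients mod 7: 4·t ≡ 6 (mod 7).
    The inverse of 4 mod 7 is 2 (since 4·2 = 8 = 1·7 + 1), so t ≡ 2·6 = 12 ≡ 5 (mod 7).
    Then x = 9 + 12·5 = 69, valid modulo lcm(12, 21) = 84: x ≡ 69 (mod 84).
  Combine with x ≡ 3 (mod 9): gcd(84, 9) = 3; 3 - 69 = -66, which IS divisible by 3, so compatible.
    Write x = 69 + 84·t and substitute into x ≡ 3 (mod 9): 84·t ≡ 3 − 69 = -66 (mod 9).
    Divide the congruence (and modulus) by g = 3: 28·t ≡ -22 (mod 3).
    Reduce coefficients mod 3: 1·t ≡ 2 (mod 3).
    So t ≡ 2 (mod 3).
    Then x = 69 + 84·2 = 237, valid modulo lcm(84, 9) = 252: x ≡ 237 (mod 252).
Verify: 237 mod 12 = 9, 237 mod 21 = 6, 237 mod 9 = 3.

x ≡ 237 (mod 252).


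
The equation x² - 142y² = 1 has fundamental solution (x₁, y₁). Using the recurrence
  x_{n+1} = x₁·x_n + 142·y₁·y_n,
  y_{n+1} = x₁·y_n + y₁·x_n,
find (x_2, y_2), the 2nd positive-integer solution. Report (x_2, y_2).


Step 1: Find the fundamental solution (x₁, y₁) of x² - 142y² = 1.
  Expand √142 as a continued fraction. a₀ = ⌊√142⌋ = 11; iterate m_{k+1} = d_k·a_k − m_k, d_{k+1} = (142 − m_{k+1}²)/d_k, a_{k+1} = ⌊(a₀ + m_{k+1})/d_{k+1}⌋ (starting m₀ = 0, d₀ = 1), with convergents p_k = a_k·p_{k-1} + p_{k-2}, q_k = a_k·q_{k-1} + q_{k-2} (p₋₁ = 1, q₋₁ = 0):
  k = 0: a₀ = 11; p₀/q₀ = 11/1; p₀² − 142·q₀² = 121 − 142 = -21.
  k = 1: m = 11, d = 21, a = ⌊(11 + 11)/21⌋ = 1; p/q = (1·11 + 1)/(1·1 + 0) = 12/1; p² − 142·q² = 144 − 142 = 2.
  k = 2: m = 10, d = 2, a = ⌊(11 + 10)/2⌋ = 10; p/q = (10·12 + 11)/(10·1 + 1) = 131/11; p² − 142·q² = 17161 − 17182 = -21.
  k = 3: m = 10, d = 21, a = ⌊(11 + 10)/21⌋ = 1; p/q = (1·131 + 12)/(1·11 + 1) = 143/12; p² − 142·q² = 20449 − 20448 = 1.
  The first convergent with p² − 142·q² = 1 gives the fundamental solution (x₁, y₁) = (143, 12).
Step 2: Apply the recurrence (x_{n+1}, y_{n+1}) = (x₁x_n + 142y₁y_n, x₁y_n + y₁x_n) repeatedly.
  From (x_1, y_1) = (143, 12): x_2 = 143·143 + 142·12·12 = 40897; y_2 = 143·12 + 12·143 = 3432.
Step 3: Verify x_2² - 142·y_2² = 1672564609 - 1672564608 = 1 (should be 1). ✓

(x_1, y_1) = (143, 12); (x_2, y_2) = (40897, 3432).


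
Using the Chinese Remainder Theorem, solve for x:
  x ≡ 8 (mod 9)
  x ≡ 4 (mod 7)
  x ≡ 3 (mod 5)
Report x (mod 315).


Moduli 9, 7, 5 are pairwise coprime; by CRT there is a unique solution modulo M = 9 · 7 · 5 = 315.
Solve pairwise, accumulating the modulus:
  Start with x ≡ 8 (mod 9).
  Combine with x ≡ 4 (mod 7): since gcd(9, 7) = 1, we get a unique residue mod 63.
    Write x = 8 + 9·t and substitute into x ≡ 4 (mod 7): 9·t ≡ 4 − 8 = -4 (mod 7).
    Reduce coefficients mod 7: 2·t ≡ 3 (mod 7).
    The inverse of 2 mod 7 is 4 (since 2·4 = 8 = 1·7 + 1), so t ≡ 4·3 = 12 ≡ 5 (mod 7).
    Then x = 8 + 9·5 = 53, valid modulo lcm(9, 7) = 63: x ≡ 53 (mod 63).
  Combine with x ≡ 3 (mod 5): since gcd(63, 5) = 1, we get a unique residue mod 315.
    Write x = 53 + 63·t and substitute into x ≡ 3 (mod 5): 63·t ≡ 3 − 53 = -50 (mod 5).
    Reduce coefficients mod 5: 3·t ≡ 0 (mod 5).
    The inverse of 3 mod 5 is 2 (since 3·2 = 6 = 1·5 + 1), so t ≡ 2·0 = 0 ≡ 0 (mod 5).
    Then x = 53 + 63·0 = 53, valid modulo lcm(63, 5) = 315: x ≡ 53 (mod 315).
Verify: 53 mod 9 = 8 ✓, 53 mod 7 = 4 ✓, 53 mod 5 = 3 ✓.

x ≡ 53 (mod 315).


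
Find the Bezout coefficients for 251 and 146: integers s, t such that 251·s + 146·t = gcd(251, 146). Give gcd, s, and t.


Euclidean algorithm on (251, 146) — divide until remainder is 0:
  251 = 1 · 146 + 105
  146 = 1 · 105 + 41
  105 = 2 · 41 + 23
  41 = 1 · 23 + 18
  23 = 1 · 18 + 5
  18 = 3 · 5 + 3
  5 = 1 · 3 + 2
  3 = 1 · 2 + 1
  2 = 2 · 1 + 0
gcd(251, 146) = 1.
Track Bezout coefficients alongside the remainders: start with r₀ = 251 = a·1 + b·0 (s = 1, t = 0) and r₁ = 146 = a·0 + b·1 (s = 0, t = 1); each new remainder r_{k+1} = r_{k-1} − q_k·r_k inherits s_{k+1} = s_{k-1} − q_k·s_k, t_{k+1} = t_{k-1} − q_k·t_k, so r_k = a·s_k + b·t_k at every step:
  q = 1: r = 105, s = 1 − 1·0 = 1, t = 0 − 1·1 = -1  (check: 251·1 + 146·(-1) = 105)
  q = 1: r = 41, s = 0 − 1·1 = -1, t = 1 − 1·(-1) = 2  (check: 251·(-1) + 146·2 = 41)
  q = 2: r = 23, s = 1 − 2·(-1) = 3, t = -1 − 2·2 = -5  (check: 251·3 + 146·(-5) = 23)
  q = 1: r = 18, s = -1 − 1·3 = -4, t = 2 − 1·(-5) = 7  (check: 251·(-4) + 146·7 = 18)
  q = 1: r = 5, s = 3 − 1·(-4) = 7, t = -5 − 1·7 = -12  (check: 251·7 + 146·(-12) = 5)
  q = 3: r = 3, s = -4 − 3·7 = -25, t = 7 − 3·(-12) = 43  (check: 251·(-25) + 146·43 = 3)
  q = 1: r = 2, s = 7 − 1·(-25) = 32, t = -12 − 1·43 = -55  (check: 251·32 + 146·(-55) = 2)
  q = 1: r = 1, s = -25 − 1·32 = -57, t = 43 − 1·(-55) = 98  (check: 251·(-57) + 146·98 = 1)
The row with r = 1 (the gcd) gives the Bezout coefficients s = -57, t = 98.
Result: 251 · (-57) + 146 · (98) = 1.

gcd(251, 146) = 1; s = -57, t = 98 (check: 251·(-57) + 146·98 = 1).


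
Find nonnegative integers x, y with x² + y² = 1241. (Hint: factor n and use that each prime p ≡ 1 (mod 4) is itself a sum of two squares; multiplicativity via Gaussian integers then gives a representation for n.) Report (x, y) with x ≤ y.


Step 1: Factor n = 1241 = 17 · 73.
Step 2: Check the mod-4 condition on each prime factor: 17 ≡ 1 (mod 4), exponent 1; 73 ≡ 1 (mod 4), exponent 1.
All primes ≡ 3 (mod 4) appear to even exponent (or don't appear), so by the two-squares theorem n IS expressible as a sum of two squares.
Step 3: Build a representation. Here n = 17 · 73 is a product of primes ≡ 1 (mod 4). Each prime p ≡ 1 (mod 4) is itself a sum of two squares; find a² by testing p − a² for a perfect square:
  17: 17 − 1² = 16 = 4² ⇒ 17 = 1² + 4².
  73: 73 − 1² = 72, 73 − 2² = 69, 73 − 3² = 64 = 8² ⇒ 73 = 3² + 8².
  Combine using the Brahmagupta–Fibonacci identity (a² + b²)(c² + d²) = (ac − bd)² + (ad + bc)² = (ac + bd)² + (ad − bc)²:
  17 · 73 = 1241: from (1² + 4²)(3² + 8²), take (1·3 − 4·8, 1·8 + 4·3) = (3 − 32, 8 + 12) = (-29, 20); dropping signs (only squares matter) gives (29, 20); check 29² + 20² = 841 + 400 = 1241 ✓.
Step 4: Order so x ≤ y and verify: 20² + 29² = 400 + 841 = 1241 = n. ✓

n = 1241 = 20² + 29² (one valid representation with x ≤ y).


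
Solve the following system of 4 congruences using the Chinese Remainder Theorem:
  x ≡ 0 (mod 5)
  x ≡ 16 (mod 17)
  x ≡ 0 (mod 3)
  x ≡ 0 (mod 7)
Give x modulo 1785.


Product of moduli M = 5 · 17 · 3 · 7 = 1785.
Merge one congruence at a time:
  Start: x ≡ 0 (mod 5).
  Combine with x ≡ 16 (mod 17); new modulus lcm = 85.
    Write x = 0 + 5·t and substitute into x ≡ 16 (mod 17): 5·t ≡ 16 − 0 = 16 (mod 17).
    The inverse of 5 mod 17 is 7 (since 5·7 = 35 = 2·17 + 1), so t ≡ 7·16 = 112 ≡ 10 (mod 17).
    Then x = 0 + 5·10 = 50, valid modulo lcm(5, 17) = 85: x ≡ 50 (mod 85).
  Combine with x ≡ 0 (mod 3); new modulus lcm = 255.
    Write x = 50 + 85·t and substitute into x ≡ 0 (mod 3): 85·t ≡ 0 − 50 = -50 (mod 3).
    Reduce coefficients mod 3: 1·t ≡ 1 (mod 3).
    So t ≡ 1 (mod 3).
    Then x = 50 + 85·1 = 135, valid modulo lcm(85, 3) = 255: x ≡ 135 (mod 255).
  Combine with x ≡ 0 (mod 7); new modulus lcm = 1785.
    Write x = 135 + 255·t and substitute into x ≡ 0 (mod 7): 255·t ≡ 0 − 135 = -135 (mod 7).
    Reduce coefficients mod 7: 3·t ≡ 5 (mod 7).
    The inverse of 3 mod 7 is 5 (since 3·5 = 15 = 2·7 + 1), so t ≡ 5·5 = 25 ≡ 4 (mod 7).
    Then x = 135 + 255·4 = 1155, valid modulo lcm(255, 7) = 1785: x ≡ 1155 (mod 1785).
Verify against each original: 1155 mod 5 = 0, 1155 mod 17 = 16, 1155 mod 3 = 0, 1155 mod 7 = 0.

x ≡ 1155 (mod 1785).
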